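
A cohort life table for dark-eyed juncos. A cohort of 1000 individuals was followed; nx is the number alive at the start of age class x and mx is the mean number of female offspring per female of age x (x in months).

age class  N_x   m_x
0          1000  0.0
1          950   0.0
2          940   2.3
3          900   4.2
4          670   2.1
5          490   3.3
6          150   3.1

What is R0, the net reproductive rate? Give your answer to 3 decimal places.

9.431

lx = nx/n0 = nx/1000: 1, 0.95, 0.94, 0.9, 0.67, 0.49, 0.15
lx·mx by age: 0, 0, 2.162, 3.78, 1.407, 1.617, 0.465
R0 = Σ lx·mx = 9.431 → 9.431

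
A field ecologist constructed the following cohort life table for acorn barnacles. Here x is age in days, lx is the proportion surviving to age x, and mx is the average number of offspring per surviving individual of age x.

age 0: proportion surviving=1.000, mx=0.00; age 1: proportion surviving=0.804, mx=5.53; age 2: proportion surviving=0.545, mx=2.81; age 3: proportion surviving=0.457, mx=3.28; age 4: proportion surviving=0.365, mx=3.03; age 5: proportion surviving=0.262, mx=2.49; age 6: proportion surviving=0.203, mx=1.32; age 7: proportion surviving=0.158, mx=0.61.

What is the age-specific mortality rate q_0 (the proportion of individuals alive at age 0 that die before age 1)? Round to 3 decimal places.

q_0 = (l_0 − l_1) / l_0 = (1 − 0.804) / 1
     = 0.196 / 1 = 0.196 → 0.196

0.196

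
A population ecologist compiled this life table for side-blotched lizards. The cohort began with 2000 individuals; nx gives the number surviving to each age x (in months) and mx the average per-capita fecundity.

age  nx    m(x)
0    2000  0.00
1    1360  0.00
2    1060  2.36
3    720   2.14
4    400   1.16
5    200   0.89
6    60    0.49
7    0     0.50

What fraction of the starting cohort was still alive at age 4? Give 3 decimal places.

l_4 = n_4/n_0 = 400/2000 = 0.2 → 0.200

0.200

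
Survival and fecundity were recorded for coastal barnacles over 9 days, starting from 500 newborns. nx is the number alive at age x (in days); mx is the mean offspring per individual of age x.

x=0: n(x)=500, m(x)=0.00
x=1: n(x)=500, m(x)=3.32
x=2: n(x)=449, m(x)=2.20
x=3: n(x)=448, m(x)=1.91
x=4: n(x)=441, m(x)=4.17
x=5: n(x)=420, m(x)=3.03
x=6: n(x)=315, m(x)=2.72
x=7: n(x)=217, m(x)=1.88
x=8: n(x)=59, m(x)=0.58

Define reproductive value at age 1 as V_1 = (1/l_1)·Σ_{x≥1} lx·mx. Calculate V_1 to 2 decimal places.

lx = nx/n0 = nx/500: 1, 1, 0.898, 0.896, 0.882, 0.84, 0.63, 0.434, 0.118
lx·mx for x ≥ 1: 3.32, 1.9756, 1.71136, 3.67794, 2.5452, 1.7136, 0.81592, 0.06844 → sum = 15.82806
V_1 = 15.82806 / l_1 = 15.82806 / 1 = 15.82806 → 15.83

15.83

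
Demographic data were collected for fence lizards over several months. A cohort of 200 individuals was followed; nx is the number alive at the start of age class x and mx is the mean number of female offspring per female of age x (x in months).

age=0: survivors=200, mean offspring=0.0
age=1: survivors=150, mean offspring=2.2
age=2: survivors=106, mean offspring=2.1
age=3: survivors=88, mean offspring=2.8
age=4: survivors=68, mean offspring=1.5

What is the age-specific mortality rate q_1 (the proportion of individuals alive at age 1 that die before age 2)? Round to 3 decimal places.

lx = nx/n0 = nx/200: 1, 0.75, 0.53, 0.44, 0.34
q_1 = (l_1 − l_2) / l_1 = (0.75 − 0.53) / 0.75
     = 0.22 / 0.75 = 0.293333… → 0.293

0.293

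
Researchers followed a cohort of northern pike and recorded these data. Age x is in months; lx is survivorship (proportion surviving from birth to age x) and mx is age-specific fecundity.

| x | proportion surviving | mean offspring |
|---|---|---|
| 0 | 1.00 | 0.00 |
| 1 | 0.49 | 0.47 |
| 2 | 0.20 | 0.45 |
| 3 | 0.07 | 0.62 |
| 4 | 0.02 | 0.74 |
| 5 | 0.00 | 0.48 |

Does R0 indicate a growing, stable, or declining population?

declining

R0 = Σ lx·mx = 0 + 0.2303 + 0.09 + 0.0434 + 0.0148 + 0 = 0.3785
R0 < 1, so the population is declining.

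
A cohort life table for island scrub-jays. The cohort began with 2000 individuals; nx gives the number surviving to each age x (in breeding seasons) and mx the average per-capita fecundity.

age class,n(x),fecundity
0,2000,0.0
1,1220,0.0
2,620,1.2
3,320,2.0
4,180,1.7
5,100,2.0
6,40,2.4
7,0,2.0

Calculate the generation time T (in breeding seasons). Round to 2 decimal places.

lx = nx/n0 = nx/2000: 1, 0.61, 0.31, 0.16, 0.09, 0.05, 0.02, 0
lx·mx: 0, 0, 0.372, 0.32, 0.153, 0.1, 0.048, 0 → R0 = 0.993
x·lx·mx: 0, 0, 0.744, 0.96, 0.612, 0.5, 0.288, 0 → Σ = 3.104
T = 3.104 / 0.993 = 3.125881… → 3.13

3.13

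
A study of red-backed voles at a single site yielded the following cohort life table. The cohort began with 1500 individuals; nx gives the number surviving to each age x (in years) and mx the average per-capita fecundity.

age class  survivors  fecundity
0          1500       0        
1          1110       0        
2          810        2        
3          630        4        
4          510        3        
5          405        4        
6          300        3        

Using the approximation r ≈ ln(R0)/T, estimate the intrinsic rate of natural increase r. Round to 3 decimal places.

lx = nx/n0 = nx/1500: 1, 0.74, 0.54, 0.42, 0.34, 0.27, 0.2
R0 = Σ lx·mx = 0 + 0 + 1.08 + 1.68 + 1.02 + 1.08 + 0.6 = 5.46
Σ x·lx·mx = 20.28; T = 20.28/5.46 = 3.71429…
r ≈ ln(R0)/T = ln(5.46)/3.71429… = 0.45701… → 0.457

0.457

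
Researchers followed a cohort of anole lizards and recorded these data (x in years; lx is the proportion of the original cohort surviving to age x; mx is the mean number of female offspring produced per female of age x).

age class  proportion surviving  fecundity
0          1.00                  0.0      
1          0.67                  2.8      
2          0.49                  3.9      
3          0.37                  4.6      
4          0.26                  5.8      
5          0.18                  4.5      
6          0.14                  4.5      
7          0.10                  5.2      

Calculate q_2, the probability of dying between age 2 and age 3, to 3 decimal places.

0.245

q_2 = (l_2 − l_3) / l_2 = (0.49 − 0.37) / 0.49
     = 0.12 / 0.49 = 0.244898… → 0.245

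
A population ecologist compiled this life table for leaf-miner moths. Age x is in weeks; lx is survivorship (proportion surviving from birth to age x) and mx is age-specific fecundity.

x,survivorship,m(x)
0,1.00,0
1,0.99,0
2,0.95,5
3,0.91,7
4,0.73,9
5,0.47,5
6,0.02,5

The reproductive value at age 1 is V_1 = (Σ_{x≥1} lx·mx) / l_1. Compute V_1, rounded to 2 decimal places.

lx·mx for x ≥ 1: 0, 4.75, 6.37, 6.57, 2.35, 0.1 → sum = 20.14
V_1 = 20.14 / l_1 = 20.14 / 0.99 = 20.343434… → 20.34

20.34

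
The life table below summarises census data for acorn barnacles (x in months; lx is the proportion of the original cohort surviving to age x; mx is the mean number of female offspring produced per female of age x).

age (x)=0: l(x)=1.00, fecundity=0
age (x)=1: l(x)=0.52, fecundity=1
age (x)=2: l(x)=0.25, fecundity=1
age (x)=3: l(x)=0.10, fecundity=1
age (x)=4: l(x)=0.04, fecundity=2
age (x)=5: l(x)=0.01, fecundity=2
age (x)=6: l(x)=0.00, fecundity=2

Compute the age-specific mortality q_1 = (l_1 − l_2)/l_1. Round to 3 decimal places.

0.519

q_1 = (l_1 − l_2) / l_1 = (0.52 − 0.25) / 0.52
     = 0.27 / 0.52 = 0.519231… → 0.519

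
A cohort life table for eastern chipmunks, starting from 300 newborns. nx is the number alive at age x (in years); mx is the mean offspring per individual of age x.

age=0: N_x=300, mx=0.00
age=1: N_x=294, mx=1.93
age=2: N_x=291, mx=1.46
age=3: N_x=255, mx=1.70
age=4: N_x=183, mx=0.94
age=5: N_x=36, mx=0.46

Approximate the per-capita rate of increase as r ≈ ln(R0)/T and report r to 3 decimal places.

lx = nx/n0 = nx/300: 1, 0.98, 0.97, 0.85, 0.61, 0.12
R0 = Σ lx·mx = 0 + 1.8914 + 1.4162 + 1.445 + 0.5734 + 0.0552 = 5.3812
Σ x·lx·mx = 11.6284; T = 11.6284/5.3812 = 2.16093…
r ≈ ln(R0)/T = ln(5.3812)/2.16093… = 0.77879… → 0.779

0.779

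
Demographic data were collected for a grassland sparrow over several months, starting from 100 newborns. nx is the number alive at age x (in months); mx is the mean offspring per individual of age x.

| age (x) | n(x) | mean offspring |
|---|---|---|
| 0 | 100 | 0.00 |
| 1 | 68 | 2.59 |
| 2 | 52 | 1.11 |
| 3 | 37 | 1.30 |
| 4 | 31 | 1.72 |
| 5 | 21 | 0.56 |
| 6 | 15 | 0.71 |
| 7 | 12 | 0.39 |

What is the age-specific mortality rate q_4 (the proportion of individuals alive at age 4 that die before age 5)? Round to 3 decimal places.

0.323

lx = nx/n0 = nx/100: 1, 0.68, 0.52, 0.37, 0.31, 0.21, 0.15, 0.12
q_4 = (l_4 − l_5) / l_4 = (0.31 − 0.21) / 0.31
     = 0.1 / 0.31 = 0.322581… → 0.323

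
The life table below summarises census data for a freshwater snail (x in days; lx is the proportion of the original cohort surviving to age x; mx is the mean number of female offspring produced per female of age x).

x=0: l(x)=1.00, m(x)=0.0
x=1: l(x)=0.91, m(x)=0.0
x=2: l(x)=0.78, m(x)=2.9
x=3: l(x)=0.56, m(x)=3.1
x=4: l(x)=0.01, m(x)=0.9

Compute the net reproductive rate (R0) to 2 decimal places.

lx·mx by age: 0, 0, 2.262, 1.736, 0.009
R0 = Σ lx·mx = 4.007 → 4.01

4.01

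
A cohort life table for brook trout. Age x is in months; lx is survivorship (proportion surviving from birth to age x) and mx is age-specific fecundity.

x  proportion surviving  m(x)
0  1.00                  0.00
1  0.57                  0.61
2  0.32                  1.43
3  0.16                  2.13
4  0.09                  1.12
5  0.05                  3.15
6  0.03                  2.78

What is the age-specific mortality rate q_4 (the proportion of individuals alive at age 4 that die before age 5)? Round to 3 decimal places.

q_4 = (l_4 − l_5) / l_4 = (0.09 − 0.05) / 0.09
     = 0.04 / 0.09 = 0.444444… → 0.444

0.444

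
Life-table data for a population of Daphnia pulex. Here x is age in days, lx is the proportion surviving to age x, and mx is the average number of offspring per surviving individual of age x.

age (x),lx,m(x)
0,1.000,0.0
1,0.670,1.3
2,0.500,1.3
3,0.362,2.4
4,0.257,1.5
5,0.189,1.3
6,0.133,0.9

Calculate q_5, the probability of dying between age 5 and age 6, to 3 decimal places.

0.296

q_5 = (l_5 − l_6) / l_5 = (0.189 − 0.133) / 0.189
     = 0.056 / 0.189 = 0.296296… → 0.296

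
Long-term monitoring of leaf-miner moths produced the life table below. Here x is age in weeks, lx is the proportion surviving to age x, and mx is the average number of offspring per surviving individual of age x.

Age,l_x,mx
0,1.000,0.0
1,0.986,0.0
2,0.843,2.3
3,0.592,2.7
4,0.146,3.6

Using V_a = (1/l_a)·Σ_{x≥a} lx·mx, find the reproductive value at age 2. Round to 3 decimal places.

lx·mx for x ≥ 2: 1.9389, 1.5984, 0.5256 → sum = 4.0629
V_2 = 4.0629 / l_2 = 4.0629 / 0.843 = 4.819573… → 4.820

4.820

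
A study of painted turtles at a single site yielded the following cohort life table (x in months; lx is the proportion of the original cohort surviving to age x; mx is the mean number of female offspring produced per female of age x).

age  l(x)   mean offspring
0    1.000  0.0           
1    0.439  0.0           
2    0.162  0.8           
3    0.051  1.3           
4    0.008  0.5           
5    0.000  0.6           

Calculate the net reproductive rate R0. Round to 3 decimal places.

0.200

lx·mx by age: 0, 0, 0.1296, 0.0663, 0.004, 0
R0 = Σ lx·mx = 0.1999 → 0.200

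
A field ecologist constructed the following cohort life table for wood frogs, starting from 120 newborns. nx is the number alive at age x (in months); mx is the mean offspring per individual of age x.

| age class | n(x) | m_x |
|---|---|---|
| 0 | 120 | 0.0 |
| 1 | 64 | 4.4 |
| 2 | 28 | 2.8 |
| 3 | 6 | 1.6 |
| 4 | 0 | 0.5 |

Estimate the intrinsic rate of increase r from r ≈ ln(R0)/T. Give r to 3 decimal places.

lx = nx/n0 = nx/120: 1, 0.53333…, 0.23333…, 0.05, 0
R0 = Σ lx·mx = 0 + 2.34667… + 0.65333… + 0.08 + 0 = 3.08…
Σ x·lx·mx = 3.893333…; T = 3.893333…/3.08… = 1.26407…
r ≈ ln(R0)/T = ln(3.08…)/1.26407… = 0.88993… → 0.890

0.890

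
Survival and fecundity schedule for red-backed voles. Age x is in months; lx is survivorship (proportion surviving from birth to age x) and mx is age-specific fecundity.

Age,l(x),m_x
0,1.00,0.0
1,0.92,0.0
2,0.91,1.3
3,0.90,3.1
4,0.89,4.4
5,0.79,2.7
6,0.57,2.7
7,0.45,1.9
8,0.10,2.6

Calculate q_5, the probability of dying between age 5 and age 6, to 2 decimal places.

q_5 = (l_5 − l_6) / l_5 = (0.79 − 0.57) / 0.79
     = 0.22 / 0.79 = 0.278481… → 0.28

0.28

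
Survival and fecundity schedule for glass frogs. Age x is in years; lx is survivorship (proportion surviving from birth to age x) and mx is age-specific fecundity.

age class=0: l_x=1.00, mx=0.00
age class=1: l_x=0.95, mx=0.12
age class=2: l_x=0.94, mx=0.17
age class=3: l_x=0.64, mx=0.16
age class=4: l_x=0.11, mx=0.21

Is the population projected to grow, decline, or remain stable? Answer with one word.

R0 = Σ lx·mx = 0 + 0.114 + 0.1598 + 0.1024 + 0.0231 = 0.3993
R0 < 1, so the population is declining.

declining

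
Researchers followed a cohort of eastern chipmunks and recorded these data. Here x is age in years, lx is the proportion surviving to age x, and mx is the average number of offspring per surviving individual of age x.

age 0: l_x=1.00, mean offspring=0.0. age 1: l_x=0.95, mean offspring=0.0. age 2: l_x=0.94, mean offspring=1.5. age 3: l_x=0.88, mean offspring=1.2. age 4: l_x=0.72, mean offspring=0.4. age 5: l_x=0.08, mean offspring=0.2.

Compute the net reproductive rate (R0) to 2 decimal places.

lx·mx by age: 0, 0, 1.41, 1.056, 0.288, 0.016
R0 = Σ lx·mx = 2.77 → 2.77

2.77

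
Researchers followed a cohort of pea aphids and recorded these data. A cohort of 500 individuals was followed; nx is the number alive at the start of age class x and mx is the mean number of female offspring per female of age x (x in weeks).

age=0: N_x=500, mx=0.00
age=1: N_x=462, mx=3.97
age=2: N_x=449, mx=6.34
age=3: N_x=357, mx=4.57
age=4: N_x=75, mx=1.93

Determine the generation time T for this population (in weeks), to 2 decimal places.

2.01

lx = nx/n0 = nx/500: 1, 0.924, 0.898, 0.714, 0.15
lx·mx: 0, 3.66828, 5.69332, 3.26298, 0.2895 → R0 = 12.91408
x·lx·mx: 0, 3.66828, 11.38664, 9.78894, 1.158 → Σ = 26.00186
T = 26.00186 / 12.91408 = 2.01345… → 2.01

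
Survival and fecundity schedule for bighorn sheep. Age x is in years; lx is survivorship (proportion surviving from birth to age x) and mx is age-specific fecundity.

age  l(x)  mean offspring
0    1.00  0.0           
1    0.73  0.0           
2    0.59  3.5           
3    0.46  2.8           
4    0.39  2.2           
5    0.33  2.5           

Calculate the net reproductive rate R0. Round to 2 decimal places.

5.04

lx·mx by age: 0, 0, 2.065, 1.288, 0.858, 0.825
R0 = Σ lx·mx = 5.036 → 5.04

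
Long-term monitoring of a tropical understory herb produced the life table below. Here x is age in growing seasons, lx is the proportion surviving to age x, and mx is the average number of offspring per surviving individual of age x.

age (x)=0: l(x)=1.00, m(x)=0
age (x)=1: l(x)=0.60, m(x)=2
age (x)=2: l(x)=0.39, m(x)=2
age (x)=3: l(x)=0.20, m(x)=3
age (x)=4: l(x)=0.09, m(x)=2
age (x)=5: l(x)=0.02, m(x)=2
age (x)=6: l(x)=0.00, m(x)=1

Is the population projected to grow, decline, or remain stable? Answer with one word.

growing

R0 = Σ lx·mx = 0 + 1.2 + 0.78 + 0.6 + 0.18 + 0.04 + 0 = 2.8
R0 > 1, so the population is growing.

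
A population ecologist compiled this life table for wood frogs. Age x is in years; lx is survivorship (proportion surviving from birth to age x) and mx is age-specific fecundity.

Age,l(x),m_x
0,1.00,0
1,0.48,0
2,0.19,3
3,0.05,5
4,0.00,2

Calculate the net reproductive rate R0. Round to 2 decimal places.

0.82

lx·mx by age: 0, 0, 0.57, 0.25, 0
R0 = Σ lx·mx = 0.82 → 0.82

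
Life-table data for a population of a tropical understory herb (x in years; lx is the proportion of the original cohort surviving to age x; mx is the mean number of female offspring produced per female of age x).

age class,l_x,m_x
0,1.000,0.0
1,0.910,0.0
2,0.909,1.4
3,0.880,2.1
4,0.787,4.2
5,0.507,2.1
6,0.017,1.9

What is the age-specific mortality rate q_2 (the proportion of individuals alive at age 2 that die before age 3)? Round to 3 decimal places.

q_2 = (l_2 − l_3) / l_2 = (0.909 − 0.88) / 0.909
     = 0.029 / 0.909 = 0.031903… → 0.032

0.032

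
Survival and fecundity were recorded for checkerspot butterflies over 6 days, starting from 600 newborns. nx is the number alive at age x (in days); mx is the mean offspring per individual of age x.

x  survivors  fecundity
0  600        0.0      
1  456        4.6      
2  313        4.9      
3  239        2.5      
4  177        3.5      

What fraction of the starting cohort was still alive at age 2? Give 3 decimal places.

0.522

l_2 = n_2/n_0 = 313/600 = 0.521667… → 0.522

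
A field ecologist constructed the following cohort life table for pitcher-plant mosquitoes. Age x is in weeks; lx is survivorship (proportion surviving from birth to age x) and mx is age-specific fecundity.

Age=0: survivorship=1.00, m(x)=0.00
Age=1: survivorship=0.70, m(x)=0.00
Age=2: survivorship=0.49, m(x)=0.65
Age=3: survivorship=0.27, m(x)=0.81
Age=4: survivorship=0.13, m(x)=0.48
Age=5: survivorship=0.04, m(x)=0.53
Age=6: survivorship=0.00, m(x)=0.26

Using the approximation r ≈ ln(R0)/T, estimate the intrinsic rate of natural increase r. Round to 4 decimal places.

R0 = Σ lx·mx = 0 + 0 + 0.3185 + 0.2187 + 0.0624 + 0.0212 + 0 = 0.6208
Σ x·lx·mx = 1.6487; T = 1.6487/0.6208 = 2.65577…
r ≈ ln(R0)/T = ln(0.6208)/2.65577… = -0.179514… → -0.1795

-0.1795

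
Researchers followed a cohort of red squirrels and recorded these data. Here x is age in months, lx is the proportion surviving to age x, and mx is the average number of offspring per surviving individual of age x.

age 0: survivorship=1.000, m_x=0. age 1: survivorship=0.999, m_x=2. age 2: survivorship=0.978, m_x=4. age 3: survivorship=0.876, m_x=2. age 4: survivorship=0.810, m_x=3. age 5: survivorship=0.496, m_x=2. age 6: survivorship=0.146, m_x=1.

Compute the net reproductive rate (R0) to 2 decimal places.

lx·mx by age: 0, 1.998, 3.912, 1.752, 2.43, 0.992, 0.146
R0 = Σ lx·mx = 11.23 → 11.23

11.23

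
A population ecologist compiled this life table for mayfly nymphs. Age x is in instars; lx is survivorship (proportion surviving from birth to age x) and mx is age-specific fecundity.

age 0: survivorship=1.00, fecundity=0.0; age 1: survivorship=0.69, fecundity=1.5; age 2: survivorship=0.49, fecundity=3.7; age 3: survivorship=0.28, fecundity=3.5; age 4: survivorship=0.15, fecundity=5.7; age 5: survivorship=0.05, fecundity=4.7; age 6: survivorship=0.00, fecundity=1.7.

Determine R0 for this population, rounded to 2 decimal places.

4.92

lx·mx by age: 0, 1.035, 1.813, 0.98, 0.855, 0.235, 0
R0 = Σ lx·mx = 4.918 → 4.92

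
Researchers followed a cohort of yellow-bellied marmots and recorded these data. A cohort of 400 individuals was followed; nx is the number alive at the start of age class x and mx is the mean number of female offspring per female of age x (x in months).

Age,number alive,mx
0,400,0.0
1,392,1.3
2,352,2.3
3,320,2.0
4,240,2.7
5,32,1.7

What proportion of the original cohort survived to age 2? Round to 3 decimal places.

l_2 = n_2/n_0 = 352/400 = 0.88 → 0.880

0.880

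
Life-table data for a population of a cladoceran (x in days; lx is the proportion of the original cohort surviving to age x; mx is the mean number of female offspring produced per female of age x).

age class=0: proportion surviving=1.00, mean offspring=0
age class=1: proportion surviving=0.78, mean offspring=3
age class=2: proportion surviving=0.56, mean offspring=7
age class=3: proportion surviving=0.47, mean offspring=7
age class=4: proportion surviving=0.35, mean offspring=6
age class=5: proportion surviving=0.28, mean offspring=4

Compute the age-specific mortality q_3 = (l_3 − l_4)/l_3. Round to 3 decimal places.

0.255

q_3 = (l_3 − l_4) / l_3 = (0.47 − 0.35) / 0.47
     = 0.12 / 0.47 = 0.255319… → 0.255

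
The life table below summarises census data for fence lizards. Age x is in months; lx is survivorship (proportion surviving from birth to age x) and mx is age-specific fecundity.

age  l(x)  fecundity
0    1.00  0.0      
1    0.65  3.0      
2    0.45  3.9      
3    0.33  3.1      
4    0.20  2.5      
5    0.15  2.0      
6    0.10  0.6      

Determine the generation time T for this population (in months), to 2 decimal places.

lx·mx: 0, 1.95, 1.755, 1.023, 0.5, 0.3, 0.06 → R0 = 5.588
x·lx·mx: 0, 1.95, 3.51, 3.069, 2, 1.5, 0.36 → Σ = 12.389
T = 12.389 / 5.588 = 2.217072… → 2.22

2.22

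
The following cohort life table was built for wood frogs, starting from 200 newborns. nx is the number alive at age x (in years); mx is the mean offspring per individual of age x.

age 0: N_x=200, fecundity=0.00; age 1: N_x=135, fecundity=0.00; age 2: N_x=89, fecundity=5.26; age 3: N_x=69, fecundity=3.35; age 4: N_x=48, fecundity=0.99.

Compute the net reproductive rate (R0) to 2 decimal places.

3.73

lx = nx/n0 = nx/200: 1, 0.675, 0.445, 0.345, 0.24
lx·mx by age: 0, 0, 2.3407, 1.15575, 0.2376
R0 = Σ lx·mx = 3.73405 → 3.73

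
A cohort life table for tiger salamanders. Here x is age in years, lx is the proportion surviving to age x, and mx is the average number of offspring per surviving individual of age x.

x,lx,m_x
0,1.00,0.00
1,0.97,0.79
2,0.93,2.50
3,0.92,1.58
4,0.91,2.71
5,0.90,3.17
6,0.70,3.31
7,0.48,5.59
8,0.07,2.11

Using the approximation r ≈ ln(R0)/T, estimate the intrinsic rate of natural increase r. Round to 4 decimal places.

0.6000

R0 = Σ lx·mx = 0 + 0.7663 + 2.325 + 1.4536 + 2.4661 + 2.853 + 2.317 + 2.6832 + 0.1477 = 15.0119
Σ x·lx·mx = 67.7725; T = 67.7725/15.0119 = 4.51459…
r ≈ ln(R0)/T = ln(15.0119)/4.51459… = 0.60002… → 0.6000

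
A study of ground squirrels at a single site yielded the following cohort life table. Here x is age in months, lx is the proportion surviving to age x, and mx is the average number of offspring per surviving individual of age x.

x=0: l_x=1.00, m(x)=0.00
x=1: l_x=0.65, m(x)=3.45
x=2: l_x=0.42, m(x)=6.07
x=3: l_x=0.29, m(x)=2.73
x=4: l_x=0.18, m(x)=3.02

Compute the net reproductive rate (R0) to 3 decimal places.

6.127

lx·mx by age: 0, 2.2425, 2.5494, 0.7917, 0.5436
R0 = Σ lx·mx = 6.1272 → 6.127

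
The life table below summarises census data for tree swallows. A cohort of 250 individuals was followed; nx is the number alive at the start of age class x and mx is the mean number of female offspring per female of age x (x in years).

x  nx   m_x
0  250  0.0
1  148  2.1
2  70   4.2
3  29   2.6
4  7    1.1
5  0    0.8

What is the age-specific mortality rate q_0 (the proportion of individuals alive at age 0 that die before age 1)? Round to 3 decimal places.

0.408

lx = nx/n0 = nx/250: 1, 0.592, 0.28, 0.116, 0.028, 0
q_0 = (l_0 − l_1) / l_0 = (1 − 0.592) / 1
     = 0.408 / 1 = 0.408 → 0.408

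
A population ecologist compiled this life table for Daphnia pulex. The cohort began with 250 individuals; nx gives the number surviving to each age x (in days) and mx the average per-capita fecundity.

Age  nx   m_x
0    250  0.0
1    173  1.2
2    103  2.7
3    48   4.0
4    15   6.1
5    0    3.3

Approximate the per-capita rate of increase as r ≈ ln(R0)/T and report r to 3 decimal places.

lx = nx/n0 = nx/250: 1, 0.692, 0.412, 0.192, 0.06, 0
R0 = Σ lx·mx = 0 + 0.8304 + 1.1124 + 0.768 + 0.366 + 0 = 3.0768
Σ x·lx·mx = 6.8232; T = 6.8232/3.0768 = 2.21763…
r ≈ ln(R0)/T = ln(3.0768)/2.21763… = 0.5068… → 0.507

0.507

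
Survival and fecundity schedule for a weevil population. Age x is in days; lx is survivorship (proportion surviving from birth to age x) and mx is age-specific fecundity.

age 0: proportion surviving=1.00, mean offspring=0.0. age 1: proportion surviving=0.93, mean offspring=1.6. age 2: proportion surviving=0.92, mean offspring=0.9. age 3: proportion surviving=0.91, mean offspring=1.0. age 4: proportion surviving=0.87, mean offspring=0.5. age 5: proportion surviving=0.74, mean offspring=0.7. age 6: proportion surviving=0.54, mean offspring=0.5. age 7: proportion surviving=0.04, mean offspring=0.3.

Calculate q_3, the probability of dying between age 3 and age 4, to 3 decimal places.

0.044

q_3 = (l_3 − l_4) / l_3 = (0.91 − 0.87) / 0.91
     = 0.04 / 0.91 = 0.043956… → 0.044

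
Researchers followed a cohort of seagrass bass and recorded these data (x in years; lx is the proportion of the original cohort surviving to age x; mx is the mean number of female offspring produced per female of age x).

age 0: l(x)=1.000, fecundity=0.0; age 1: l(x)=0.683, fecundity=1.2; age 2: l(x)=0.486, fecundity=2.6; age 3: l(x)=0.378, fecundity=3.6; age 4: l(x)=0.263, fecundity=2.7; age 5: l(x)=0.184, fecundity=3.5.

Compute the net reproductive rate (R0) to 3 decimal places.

lx·mx by age: 0, 0.8196, 1.2636, 1.3608, 0.7101, 0.644
R0 = Σ lx·mx = 4.7981 → 4.798

4.798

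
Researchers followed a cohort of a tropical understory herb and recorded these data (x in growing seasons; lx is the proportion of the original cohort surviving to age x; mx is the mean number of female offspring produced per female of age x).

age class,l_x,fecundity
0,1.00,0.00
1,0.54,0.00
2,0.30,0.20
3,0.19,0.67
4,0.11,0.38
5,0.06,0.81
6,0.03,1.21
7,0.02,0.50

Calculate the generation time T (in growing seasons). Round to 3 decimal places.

3.703

lx·mx: 0, 0, 0.06, 0.1273, 0.0418, 0.0486, 0.0363, 0.01 → R0 = 0.324
x·lx·mx: 0, 0, 0.12, 0.3819, 0.1672, 0.243, 0.2178, 0.07 → Σ = 1.1999
T = 1.1999 / 0.324 = 3.703395… → 3.703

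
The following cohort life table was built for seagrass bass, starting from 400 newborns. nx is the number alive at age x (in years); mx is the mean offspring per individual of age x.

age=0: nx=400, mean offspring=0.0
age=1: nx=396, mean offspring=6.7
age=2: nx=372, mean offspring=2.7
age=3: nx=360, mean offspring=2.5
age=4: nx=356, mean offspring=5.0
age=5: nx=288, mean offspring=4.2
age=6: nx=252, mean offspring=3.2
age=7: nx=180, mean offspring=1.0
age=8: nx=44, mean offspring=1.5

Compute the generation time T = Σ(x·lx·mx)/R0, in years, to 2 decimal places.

3.16

lx = nx/n0 = nx/400: 1, 0.99, 0.93, 0.9, 0.89, 0.72, 0.63, 0.45, 0.11
lx·mx: 0, 6.633, 2.511, 2.25, 4.45, 3.024, 2.016, 0.45, 0.165 → R0 = 21.499
x·lx·mx: 0, 6.633, 5.022, 6.75, 17.8, 15.12, 12.096, 3.15, 1.32 → Σ = 67.891
T = 67.891 / 21.499 = 3.157868… → 3.16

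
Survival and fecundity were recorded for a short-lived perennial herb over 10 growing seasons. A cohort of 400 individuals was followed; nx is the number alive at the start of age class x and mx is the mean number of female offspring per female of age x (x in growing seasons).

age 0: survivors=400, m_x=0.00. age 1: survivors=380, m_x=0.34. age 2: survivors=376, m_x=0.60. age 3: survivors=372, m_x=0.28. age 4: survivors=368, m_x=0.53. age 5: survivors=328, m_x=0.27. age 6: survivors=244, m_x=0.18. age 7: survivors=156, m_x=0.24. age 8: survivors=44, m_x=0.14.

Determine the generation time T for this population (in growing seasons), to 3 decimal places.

3.242

lx = nx/n0 = nx/400: 1, 0.95, 0.94, 0.93, 0.92, 0.82, 0.61, 0.39, 0.11
lx·mx: 0, 0.323, 0.564, 0.2604, 0.4876, 0.2214, 0.1098, 0.0936, 0.0154 → R0 = 2.0752
x·lx·mx: 0, 0.323, 1.128, 0.7812, 1.9504, 1.107, 0.6588, 0.6552, 0.1232 → Σ = 6.7268
T = 6.7268 / 2.0752 = 3.241519… → 3.242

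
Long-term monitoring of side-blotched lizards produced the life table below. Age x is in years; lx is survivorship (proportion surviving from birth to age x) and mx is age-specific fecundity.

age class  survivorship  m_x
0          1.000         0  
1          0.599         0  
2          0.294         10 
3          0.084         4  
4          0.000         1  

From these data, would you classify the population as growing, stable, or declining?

R0 = Σ lx·mx = 0 + 0 + 2.94 + 0.336 + 0 = 3.276
R0 > 1, so the population is growing.

growing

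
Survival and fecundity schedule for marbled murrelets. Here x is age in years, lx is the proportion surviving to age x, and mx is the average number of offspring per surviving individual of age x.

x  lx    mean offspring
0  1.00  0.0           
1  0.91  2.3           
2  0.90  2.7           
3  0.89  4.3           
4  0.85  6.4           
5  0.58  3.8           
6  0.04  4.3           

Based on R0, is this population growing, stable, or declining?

growing

R0 = Σ lx·mx = 0 + 2.093 + 2.43 + 3.827 + 5.44 + 2.204 + 0.172 = 16.166
R0 > 1, so the population is growing.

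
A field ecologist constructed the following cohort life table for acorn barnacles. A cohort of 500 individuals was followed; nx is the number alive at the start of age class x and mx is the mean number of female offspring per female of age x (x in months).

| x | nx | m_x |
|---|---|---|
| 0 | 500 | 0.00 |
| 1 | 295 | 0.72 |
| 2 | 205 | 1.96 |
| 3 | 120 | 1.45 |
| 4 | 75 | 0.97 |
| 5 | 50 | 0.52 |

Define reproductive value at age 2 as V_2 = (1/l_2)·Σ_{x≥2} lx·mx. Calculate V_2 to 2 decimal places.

3.29

lx = nx/n0 = nx/500: 1, 0.59, 0.41, 0.24, 0.15, 0.1
lx·mx for x ≥ 2: 0.8036, 0.348, 0.1455, 0.052 → sum = 1.3491
V_2 = 1.3491 / l_2 = 1.3491 / 0.41 = 3.290488… → 3.29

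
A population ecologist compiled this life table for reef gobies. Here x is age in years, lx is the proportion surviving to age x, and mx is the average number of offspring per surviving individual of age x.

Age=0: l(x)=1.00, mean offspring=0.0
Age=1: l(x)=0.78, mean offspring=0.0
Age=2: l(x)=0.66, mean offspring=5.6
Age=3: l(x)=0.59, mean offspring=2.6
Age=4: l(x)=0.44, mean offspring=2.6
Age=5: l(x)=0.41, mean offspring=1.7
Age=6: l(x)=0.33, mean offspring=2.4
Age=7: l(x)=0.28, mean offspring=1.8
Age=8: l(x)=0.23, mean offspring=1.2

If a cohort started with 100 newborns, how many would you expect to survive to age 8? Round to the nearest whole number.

23

Expected survivors = N0 · l_8 = 100 × 0.23 = 23 → 23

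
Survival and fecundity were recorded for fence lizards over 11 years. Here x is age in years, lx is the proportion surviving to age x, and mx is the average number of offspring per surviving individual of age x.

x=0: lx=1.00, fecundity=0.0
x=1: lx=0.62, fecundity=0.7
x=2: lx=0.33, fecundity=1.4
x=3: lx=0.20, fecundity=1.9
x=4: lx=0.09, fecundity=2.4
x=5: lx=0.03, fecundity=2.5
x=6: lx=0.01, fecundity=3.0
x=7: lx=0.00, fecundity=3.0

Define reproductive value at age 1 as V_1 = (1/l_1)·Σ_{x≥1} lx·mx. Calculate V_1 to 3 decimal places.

lx·mx for x ≥ 1: 0.434, 0.462, 0.38, 0.216, 0.075, 0.03, 0 → sum = 1.597
V_1 = 1.597 / l_1 = 1.597 / 0.62 = 2.575806… → 2.576

2.576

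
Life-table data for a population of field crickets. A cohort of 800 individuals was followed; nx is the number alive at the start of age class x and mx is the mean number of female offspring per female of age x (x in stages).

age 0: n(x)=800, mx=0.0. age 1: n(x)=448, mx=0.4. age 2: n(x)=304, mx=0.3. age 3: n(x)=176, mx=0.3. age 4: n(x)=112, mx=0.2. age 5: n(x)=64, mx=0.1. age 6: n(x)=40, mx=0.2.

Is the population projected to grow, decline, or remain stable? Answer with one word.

declining

lx = nx/n0 = nx/800: 1, 0.56, 0.38, 0.22, 0.14, 0.08, 0.05
R0 = Σ lx·mx = 0 + 0.224 + 0.114 + 0.066 + 0.028 + 0.008 + 0.01 = 0.45
R0 < 1, so the population is declining.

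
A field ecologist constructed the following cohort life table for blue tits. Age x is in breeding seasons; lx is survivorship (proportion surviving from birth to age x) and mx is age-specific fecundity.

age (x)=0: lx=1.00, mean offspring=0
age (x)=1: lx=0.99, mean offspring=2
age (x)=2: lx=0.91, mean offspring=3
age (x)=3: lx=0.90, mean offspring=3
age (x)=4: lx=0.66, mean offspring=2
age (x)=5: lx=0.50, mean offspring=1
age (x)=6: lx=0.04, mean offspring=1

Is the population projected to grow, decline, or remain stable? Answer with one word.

R0 = Σ lx·mx = 0 + 1.98 + 2.73 + 2.7 + 1.32 + 0.5 + 0.04 = 9.27
R0 > 1, so the population is growing.

growing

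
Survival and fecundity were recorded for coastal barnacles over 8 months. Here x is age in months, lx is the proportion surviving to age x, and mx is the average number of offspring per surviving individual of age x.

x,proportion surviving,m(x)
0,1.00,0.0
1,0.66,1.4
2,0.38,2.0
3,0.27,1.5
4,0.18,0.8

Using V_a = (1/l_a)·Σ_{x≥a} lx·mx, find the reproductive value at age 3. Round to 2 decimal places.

lx·mx for x ≥ 3: 0.405, 0.144 → sum = 0.549
V_3 = 0.549 / l_3 = 0.549 / 0.27 = 2.033333… → 2.03

2.03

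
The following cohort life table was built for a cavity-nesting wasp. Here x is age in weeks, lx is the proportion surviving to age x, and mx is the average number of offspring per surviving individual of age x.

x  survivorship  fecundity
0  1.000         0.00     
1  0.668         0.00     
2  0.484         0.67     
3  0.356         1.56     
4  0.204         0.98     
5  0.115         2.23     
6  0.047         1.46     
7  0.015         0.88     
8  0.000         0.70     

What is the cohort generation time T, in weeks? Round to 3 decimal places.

lx·mx: 0, 0, 0.32428, 0.55536, 0.19992, 0.25645, 0.06862, 0.0132, 0 → R0 = 1.41783
x·lx·mx: 0, 0, 0.64856, 1.66608, 0.79968, 1.28225, 0.41172, 0.0924, 0 → Σ = 4.90069
T = 4.90069 / 1.41783 = 3.456472… → 3.456

3.456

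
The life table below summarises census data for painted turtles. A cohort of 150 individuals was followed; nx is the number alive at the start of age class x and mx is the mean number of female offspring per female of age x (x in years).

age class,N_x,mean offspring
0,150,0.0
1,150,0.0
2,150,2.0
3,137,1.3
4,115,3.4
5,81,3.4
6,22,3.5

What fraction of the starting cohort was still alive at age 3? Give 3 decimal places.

0.913

l_3 = n_3/n_0 = 137/150 = 0.913333… → 0.913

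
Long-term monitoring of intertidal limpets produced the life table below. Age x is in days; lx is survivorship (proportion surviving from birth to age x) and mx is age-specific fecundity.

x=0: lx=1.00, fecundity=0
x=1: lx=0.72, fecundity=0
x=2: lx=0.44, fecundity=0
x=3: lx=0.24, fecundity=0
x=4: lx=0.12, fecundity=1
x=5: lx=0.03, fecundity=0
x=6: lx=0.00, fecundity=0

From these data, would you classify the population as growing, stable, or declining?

declining

R0 = Σ lx·mx = 0 + 0 + 0 + 0 + 0.12 + 0 + 0 = 0.12
R0 < 1, so the population is declining.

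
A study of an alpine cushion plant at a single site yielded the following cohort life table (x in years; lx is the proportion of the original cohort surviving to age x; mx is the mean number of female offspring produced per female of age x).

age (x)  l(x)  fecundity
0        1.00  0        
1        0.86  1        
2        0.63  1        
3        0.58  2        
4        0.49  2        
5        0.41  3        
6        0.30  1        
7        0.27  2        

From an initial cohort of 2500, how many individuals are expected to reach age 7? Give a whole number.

675

Expected survivors = N0 · l_7 = 2500 × 0.27 = 675 → 675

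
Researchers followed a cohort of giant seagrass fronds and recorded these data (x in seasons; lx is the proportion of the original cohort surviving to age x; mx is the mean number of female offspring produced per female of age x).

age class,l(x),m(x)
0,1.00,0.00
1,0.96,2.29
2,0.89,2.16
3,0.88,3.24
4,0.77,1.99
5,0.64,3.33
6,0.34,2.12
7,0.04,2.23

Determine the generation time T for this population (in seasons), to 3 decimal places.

3.174

lx·mx: 0, 2.1984, 1.9224, 2.8512, 1.5323, 2.1312, 0.7208, 0.0892 → R0 = 11.4455
x·lx·mx: 0, 2.1984, 3.8448, 8.5536, 6.1292, 10.656, 4.3248, 0.6244 → Σ = 36.3312
T = 36.3312 / 11.4455 = 3.174278… → 3.174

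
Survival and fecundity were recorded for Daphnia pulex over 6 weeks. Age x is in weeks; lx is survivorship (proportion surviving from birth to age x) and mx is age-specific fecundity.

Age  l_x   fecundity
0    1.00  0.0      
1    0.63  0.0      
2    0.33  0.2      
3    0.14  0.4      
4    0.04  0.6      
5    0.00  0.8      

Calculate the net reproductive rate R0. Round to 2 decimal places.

0.15

lx·mx by age: 0, 0, 0.066, 0.056, 0.024, 0
R0 = Σ lx·mx = 0.146 → 0.15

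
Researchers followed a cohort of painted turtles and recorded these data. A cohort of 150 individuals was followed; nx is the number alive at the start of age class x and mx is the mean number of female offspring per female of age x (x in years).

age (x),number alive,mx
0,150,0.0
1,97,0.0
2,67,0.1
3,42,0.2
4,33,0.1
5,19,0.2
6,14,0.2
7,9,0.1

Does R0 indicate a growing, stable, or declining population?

declining

lx = nx/n0 = nx/150: 1, 0.64667…, 0.44667…, 0.28, 0.22, 0.12667…, 0.09333…, 0.06
R0 = Σ lx·mx = 0 + 0 + 0.044667… + 0.056 + 0.022 + 0.025333… + 0.018667… + 0.006 = 0.172667…
R0 < 1, so the population is declining.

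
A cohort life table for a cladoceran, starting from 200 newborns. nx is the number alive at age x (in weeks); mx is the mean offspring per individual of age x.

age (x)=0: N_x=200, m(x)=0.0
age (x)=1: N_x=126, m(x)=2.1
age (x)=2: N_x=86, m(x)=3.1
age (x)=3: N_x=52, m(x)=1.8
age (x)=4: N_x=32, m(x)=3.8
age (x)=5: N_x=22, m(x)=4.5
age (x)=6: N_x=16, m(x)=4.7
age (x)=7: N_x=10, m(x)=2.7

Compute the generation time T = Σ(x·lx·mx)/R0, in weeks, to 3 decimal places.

lx = nx/n0 = nx/200: 1, 0.63, 0.43, 0.26, 0.16, 0.11, 0.08, 0.05
lx·mx: 0, 1.323, 1.333, 0.468, 0.608, 0.495, 0.376, 0.135 → R0 = 4.738
x·lx·mx: 0, 1.323, 2.666, 1.404, 2.432, 2.475, 2.256, 0.945 → Σ = 13.501
T = 13.501 / 4.738 = 2.849515… → 2.850

2.850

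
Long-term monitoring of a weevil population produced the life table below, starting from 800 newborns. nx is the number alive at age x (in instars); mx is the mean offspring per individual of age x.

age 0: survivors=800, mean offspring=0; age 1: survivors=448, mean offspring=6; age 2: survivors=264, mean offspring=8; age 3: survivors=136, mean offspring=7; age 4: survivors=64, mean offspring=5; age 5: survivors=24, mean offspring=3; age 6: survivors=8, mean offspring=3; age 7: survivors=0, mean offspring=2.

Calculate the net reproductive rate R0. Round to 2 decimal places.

lx = nx/n0 = nx/800: 1, 0.56, 0.33, 0.17, 0.08, 0.03, 0.01, 0
lx·mx by age: 0, 3.36, 2.64, 1.19, 0.4, 0.09, 0.03, 0
R0 = Σ lx·mx = 7.71 → 7.71

7.71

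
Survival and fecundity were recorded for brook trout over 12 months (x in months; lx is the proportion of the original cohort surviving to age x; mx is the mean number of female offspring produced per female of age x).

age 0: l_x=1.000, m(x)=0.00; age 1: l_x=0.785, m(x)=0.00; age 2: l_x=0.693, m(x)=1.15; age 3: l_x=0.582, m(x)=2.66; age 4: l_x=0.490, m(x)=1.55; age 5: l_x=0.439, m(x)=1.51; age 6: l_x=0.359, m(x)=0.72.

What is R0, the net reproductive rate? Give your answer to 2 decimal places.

lx·mx by age: 0, 0, 0.79695, 1.54812, 0.7595, 0.66289, 0.25848
R0 = Σ lx·mx = 4.02594 → 4.03

4.03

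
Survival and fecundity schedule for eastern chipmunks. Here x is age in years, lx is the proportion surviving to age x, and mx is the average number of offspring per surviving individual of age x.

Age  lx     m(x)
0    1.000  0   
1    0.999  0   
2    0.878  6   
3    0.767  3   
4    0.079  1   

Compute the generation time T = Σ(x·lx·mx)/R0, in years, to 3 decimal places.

2.322

lx·mx: 0, 0, 5.268, 2.301, 0.079 → R0 = 7.648
x·lx·mx: 0, 0, 10.536, 6.903, 0.316 → Σ = 17.755
T = 17.755 / 7.648 = 2.321522… → 2.322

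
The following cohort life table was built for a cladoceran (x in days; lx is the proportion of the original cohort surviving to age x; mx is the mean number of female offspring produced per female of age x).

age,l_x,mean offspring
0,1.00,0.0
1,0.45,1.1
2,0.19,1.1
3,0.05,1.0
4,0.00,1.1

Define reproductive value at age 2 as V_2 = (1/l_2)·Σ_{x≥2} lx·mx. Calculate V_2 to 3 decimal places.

lx·mx for x ≥ 2: 0.209, 0.05, 0 → sum = 0.259
V_2 = 0.259 / l_2 = 0.259 / 0.19 = 1.363158… → 1.363

1.363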